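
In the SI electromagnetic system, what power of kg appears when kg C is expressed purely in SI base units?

1

C = s·A.
Combining: kg·C = kg · (s·A) = kg·s·A.
The exponent of kg is 1.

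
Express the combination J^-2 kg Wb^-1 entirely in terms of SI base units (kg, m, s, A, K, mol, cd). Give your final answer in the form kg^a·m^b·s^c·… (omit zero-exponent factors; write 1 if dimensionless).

J = kg·m²·s⁻².
So J⁻² = kg⁻²·m⁻⁴·s⁴.
Wb = kg·m²·s⁻²·A⁻¹.
So Wb⁻¹ = kg⁻¹·m⁻²·s²·A.
Combining: J⁻²·kg·Wb⁻¹ = (kg⁻²·m⁻⁴·s⁴) · kg · (kg⁻¹·m⁻²·s²·A) = kg⁻²·m⁻⁶·s⁶·A.

kg⁻²·m⁻⁶·s⁶·A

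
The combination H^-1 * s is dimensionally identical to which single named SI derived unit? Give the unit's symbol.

S

H = Wb/A (inductance = flux per current),
    = kg·m²·s⁻²·A⁻².
So H⁻¹ = kg⁻¹·m⁻²·s²·A².
Combining: H⁻¹·s = (kg⁻¹·m⁻²·s²·A²) · s = kg⁻¹·m⁻²·s³·A².
kg⁻¹·m⁻²·s³·A² is the base-SI form of the siemens.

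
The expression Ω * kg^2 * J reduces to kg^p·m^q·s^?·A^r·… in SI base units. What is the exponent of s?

Ω = kg·m²·s⁻³·A⁻².
J = kg·m²·s⁻².
Combining: Ω·kg²·J = (kg·m²·s⁻³·A⁻²) · kg² · (kg·m²·s⁻²) = kg⁴·m⁴·s⁻⁵·A⁻².
The exponent of s is -5.

-5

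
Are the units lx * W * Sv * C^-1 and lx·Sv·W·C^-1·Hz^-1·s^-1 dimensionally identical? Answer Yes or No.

Yes

Left side:
  lx = m⁻²·cd.
  W = kg·m²·s⁻³.
  Sv = m²·s⁻².
  C = s·A.
  So C⁻¹ = s⁻¹·A⁻¹.
  Combining: lx·W·Sv·C⁻¹ = (m⁻²·cd) · (kg·m²·s⁻³) · (m²·s⁻²) · (s⁻¹·A⁻¹) = kg·m²·s⁻⁶·A⁻¹·cd.
Right side:
  lx = lm/m² (illuminance = luminous flux per area),
      = m⁻²·cd.
  Sv = J/kg (equivalent dose = energy per mass),
      = m²·s⁻².
  W = J/s (power = energy per time),
      = kg·m²·s⁻³.
  C = A·s = s·A (charge = current × time).
  So C⁻¹ = s⁻¹·A⁻¹.
  Hz = 1/s = s⁻¹ (frequency is cycles per second).
  So Hz⁻¹ = s.
  Combining: lx·Sv·W·C⁻¹·Hz⁻¹·s⁻¹ = (m⁻²·cd) · (m²·s⁻²) · (kg·m²·s⁻³) · (s⁻¹·A⁻¹) · s · s⁻¹ = kg·m²·s⁻⁶·A⁻¹·cd.
Both reduce to kg·m²·s⁻⁶·A⁻¹·cd.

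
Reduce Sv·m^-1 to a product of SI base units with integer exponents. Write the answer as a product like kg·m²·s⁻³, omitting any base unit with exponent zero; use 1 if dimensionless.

m·s⁻²

Sv = J/kg (equivalent dose = energy per mass),
    = m²·s⁻².
Combining: Sv·m⁻¹ = (m²·s⁻²) · m⁻¹ = m·s⁻².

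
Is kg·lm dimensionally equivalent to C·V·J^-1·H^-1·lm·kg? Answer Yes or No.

Left side:
  lm = cd·sr = cd (luminous flux; sr is dimensionless).
  Combining: kg·lm = kg · cd = kg·cd.
Right side:
  C = A·s = s·A (charge = current × time).
  V = W/A (potential = power per current),
      = kg·m²·s⁻³·A⁻¹.
  J = N·m (work = force × distance),
      = kg·m²·s⁻².
  So J⁻¹ = kg⁻¹·m⁻²·s².
  H = Wb/A (inductance = flux per current),
      = kg·m²·s⁻²·A⁻².
  So H⁻¹ = kg⁻¹·m⁻²·s²·A².
  lm = cd·sr = cd (luminous flux; sr is dimensionless).
  Combining: C·V·J⁻¹·H⁻¹·lm·kg = (s·A) · (kg·m²·s⁻³·A⁻¹) · (kg⁻¹·m⁻²·s²) · (kg⁻¹·m⁻²·s²·A²) · cd · kg = m⁻²·s²·A²·cd.
Left is kg·cd; right is m⁻²·s²·A²·cd — different.

No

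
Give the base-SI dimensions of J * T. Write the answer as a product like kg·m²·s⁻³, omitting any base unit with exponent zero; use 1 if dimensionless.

J = N·m (work = force × distance),
    = kg·m²·s⁻².
T = Wb/m² (flux density = flux per area),
    = kg·s⁻²·A⁻¹.
Combining: J·T = (kg·m²·s⁻²) · (kg·s⁻²·A⁻¹) = kg²·m²·s⁻⁴·A⁻¹.

kg²·m²·s⁻⁴·A⁻¹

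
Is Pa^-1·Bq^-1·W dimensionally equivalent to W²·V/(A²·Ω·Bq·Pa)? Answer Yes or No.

Left side:
  Pa = kg·m⁻¹·s⁻².
  So Pa⁻¹ = kg⁻¹·m·s².
  Bq = s⁻¹.
  So Bq⁻¹ = s.
  W = kg·m²·s⁻³.
  Combining: Pa⁻¹·Bq⁻¹·W = (kg⁻¹·m·s²) · s · (kg·m²·s⁻³) = m³.
Right side:
  Ω = V/A (resistance = voltage per current),
      = kg·m²·s⁻³·A⁻².
  So Ω⁻¹ = kg⁻¹·m⁻²·s³·A².
  Bq = 1/s = s⁻¹ (activity is decays per second).
  So Bq⁻¹ = s.
  W = J/s (power = energy per time),
      = kg·m²·s⁻³.
  So W² = kg²·m⁴·s⁻⁶.
  V = W/A (potential = power per current),
      = kg·m²·s⁻³·A⁻¹.
  Pa = N/m² (pressure = force per area),
      = kg·m⁻¹·s⁻².
  So Pa⁻¹ = kg⁻¹·m·s².
  Combining: A⁻²·Ω⁻¹·Bq⁻¹·W²·V·Pa⁻¹ = A⁻² · (kg⁻¹·m⁻²·s³·A²) · s · (kg²·m⁴·s⁻⁶) · (kg·m²·s⁻³·A⁻¹) · (kg⁻¹·m·s²) = kg·m⁵·s⁻³·A⁻¹.
Left is m³; right is kg·m⁵·s⁻³·A⁻¹ — different.

No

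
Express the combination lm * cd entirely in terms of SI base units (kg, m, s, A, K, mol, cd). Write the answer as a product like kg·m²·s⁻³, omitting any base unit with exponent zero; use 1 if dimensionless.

lm = cd·sr = cd (luminous flux; sr is dimensionless).
Combining: lm·cd = cd · cd = cd².

cd²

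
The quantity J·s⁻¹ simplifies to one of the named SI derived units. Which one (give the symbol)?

W

J = kg·m²·s⁻².
Combining: J·s⁻¹ = (kg·m²·s⁻²) · s⁻¹ = kg·m²·s⁻³.
kg·m²·s⁻³ is the base-SI form of the watt.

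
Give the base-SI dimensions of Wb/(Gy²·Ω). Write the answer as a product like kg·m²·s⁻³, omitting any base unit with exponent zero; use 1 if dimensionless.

m⁻⁴·s⁵·A

Gy = J/kg (absorbed dose = energy per mass),
    = m²·s⁻².
So Gy⁻² = m⁻⁴·s⁴.
Ω = V/A (resistance = voltage per current),
    = kg·m²·s⁻³·A⁻².
So Ω⁻¹ = kg⁻¹·m⁻²·s³·A².
Wb = V·s (flux: a volt is a weber per second),
    = kg·m²·s⁻²·A⁻¹.
Combining: Gy⁻²·Ω⁻¹·Wb = (m⁻⁴·s⁴) · (kg⁻¹·m⁻²·s³·A²) · (kg·m²·s⁻²·A⁻¹) = m⁻⁴·s⁵·A.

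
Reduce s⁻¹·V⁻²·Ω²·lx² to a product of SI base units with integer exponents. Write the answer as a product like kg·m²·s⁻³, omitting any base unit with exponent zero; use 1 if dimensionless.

m⁻⁴·s⁻¹·A⁻²·cd²

V = kg·m²·s⁻³·A⁻¹.
So V⁻² = kg⁻²·m⁻⁴·s⁶·A².
Ω = kg·m²·s⁻³·A⁻².
So Ω² = kg²·m⁴·s⁻⁶·A⁻⁴.
lx = m⁻²·cd.
So lx² = m⁻⁴·cd².
Combining: s⁻¹·V⁻²·Ω²·lx² = s⁻¹ · (kg⁻²·m⁻⁴·s⁶·A²) · (kg²·m⁴·s⁻⁶·A⁻⁴) · (m⁻⁴·cd²) = m⁻⁴·s⁻¹·A⁻²·cd².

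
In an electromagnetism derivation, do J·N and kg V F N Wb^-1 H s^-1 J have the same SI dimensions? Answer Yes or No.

No

Left side:
  J = N·m (work = force × distance),
      = kg·m²·s⁻².
  N = kg·m/s² = kg·m·s⁻² (force = mass × acceleration).
  Combining: J·N = (kg·m²·s⁻²) · (kg·m·s⁻²) = kg²·m³·s⁻⁴.
Right side:
  V = W/A (potential = power per current),
      = kg·m²·s⁻³·A⁻¹.
  F = C/V (capacitance = charge per voltage),
      = A·s/(kg·m²·s⁻³·A⁻¹) (substituting C and V),
      = kg⁻¹·m⁻²·s⁴·A².
  N = kg·m/s² = kg·m·s⁻² (force = mass × acceleration).
  Wb = V·s (flux: a volt is a weber per second),
      = kg·m²·s⁻²·A⁻¹.
  So Wb⁻¹ = kg⁻¹·m⁻²·s²·A.
  H = Wb/A (inductance = flux per current),
      = kg·m²·s⁻²·A⁻².
  J = N·m (work = force × distance),
      = kg·m²·s⁻².
  Combining: kg·V·F·N·Wb⁻¹·H·s⁻¹·J = kg · (kg·m²·s⁻³·A⁻¹) · (kg⁻¹·m⁻²·s⁴·A²) · (kg·m·s⁻²) · (kg⁻¹·m⁻²·s²·A) · (kg·m²·s⁻²·A⁻²) · s⁻¹ · (kg·m²·s⁻²) = kg³·m³·s⁻⁴.
Left is kg²·m³·s⁻⁴; right is kg³·m³·s⁻⁴ — different.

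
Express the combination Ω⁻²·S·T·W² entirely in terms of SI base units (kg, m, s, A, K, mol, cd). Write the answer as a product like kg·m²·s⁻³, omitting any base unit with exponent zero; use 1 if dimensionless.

Ω = V/A (resistance = voltage per current),
    = kg·m²·s⁻³·A⁻².
So Ω⁻² = kg⁻²·m⁻⁴·s⁶·A⁴.
S = 1/Ω (conductance is reciprocal resistance),
    = kg⁻¹·m⁻²·s³·A².
T = Wb/m² (flux density = flux per area),
    = kg·s⁻²·A⁻¹.
W = J/s (power = energy per time),
    = kg·m²·s⁻³.
So W² = kg²·m⁴·s⁻⁶.
Combining: Ω⁻²·S·T·W² = (kg⁻²·m⁻⁴·s⁶·A⁴) · (kg⁻¹·m⁻²·s³·A²) · (kg·s⁻²·A⁻¹) · (kg²·m⁴·s⁻⁶) = m⁻²·s·A⁵.

m⁻²·s·A⁵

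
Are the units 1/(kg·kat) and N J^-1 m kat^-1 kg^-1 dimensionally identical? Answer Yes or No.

Yes

Left side:
  kat = mol/s = s⁻¹·mol (catalytic activity).
  So kat⁻¹ = s·mol⁻¹.
  Combining: kg⁻¹·kat⁻¹ = kg⁻¹ · (s·mol⁻¹) = kg⁻¹·s·mol⁻¹.
Right side:
  N = kg·m·s⁻².
  J = kg·m²·s⁻².
  So J⁻¹ = kg⁻¹·m⁻²·s².
  kat = s⁻¹·mol.
  So kat⁻¹ = s·mol⁻¹.
  Combining: N·J⁻¹·m·kat⁻¹·kg⁻¹ = (kg·m·s⁻²) · (kg⁻¹·m⁻²·s²) · m · (s·mol⁻¹) · kg⁻¹ = kg⁻¹·s·mol⁻¹.
Both reduce to kg⁻¹·s·mol⁻¹.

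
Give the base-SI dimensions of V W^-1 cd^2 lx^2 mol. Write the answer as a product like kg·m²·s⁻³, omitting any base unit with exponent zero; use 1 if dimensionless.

m⁻⁴·A⁻¹·mol·cd⁴

V = W/A (potential = power per current),
    = kg·m²·s⁻³·A⁻¹.
W = J/s (power = energy per time),
    = kg·m²·s⁻³.
So W⁻¹ = kg⁻¹·m⁻²·s³.
lx = lm/m² (illuminance = luminous flux per area),
    = m⁻²·cd.
So lx² = m⁻⁴·cd².
Combining: V·W⁻¹·cd²·lx²·mol = (kg·m²·s⁻³·A⁻¹) · (kg⁻¹·m⁻²·s³) · cd² · (m⁻⁴·cd²) · mol = m⁻⁴·A⁻¹·mol·cd⁴.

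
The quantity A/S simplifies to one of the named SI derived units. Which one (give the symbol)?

S = kg⁻¹·m⁻²·s³·A².
So S⁻¹ = kg·m²·s⁻³·A⁻².
Combining: A·S⁻¹ = A · (kg·m²·s⁻³·A⁻²) = kg·m²·s⁻³·A⁻¹.
kg·m²·s⁻³·A⁻¹ is the base-SI form of the volt.

V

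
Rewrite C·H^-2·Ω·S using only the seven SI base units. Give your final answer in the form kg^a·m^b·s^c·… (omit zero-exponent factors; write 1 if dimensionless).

kg⁻²·m⁻⁴·s⁵·A⁵

C = A·s = s·A (charge = current × time).
H = Wb/A (inductance = flux per current),
    = kg·m²·s⁻²·A⁻².
So H⁻² = kg⁻²·m⁻⁴·s⁴·A⁴.
Ω = V/A (resistance = voltage per current),
    = kg·m²·s⁻³·A⁻².
S = 1/Ω (conductance is reciprocal resistance),
    = kg⁻¹·m⁻²·s³·A².
Combining: C·H⁻²·Ω·S = (s·A) · (kg⁻²·m⁻⁴·s⁴·A⁴) · (kg·m²·s⁻³·A⁻²) · (kg⁻¹·m⁻²·s³·A²) = kg⁻²·m⁻⁴·s⁵·A⁵.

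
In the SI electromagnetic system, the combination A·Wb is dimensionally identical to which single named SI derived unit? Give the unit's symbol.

J

Wb = kg·m²·s⁻²·A⁻¹.
Combining: A·Wb = A · (kg·m²·s⁻²·A⁻¹) = kg·m²·s⁻².
kg·m²·s⁻² is the base-SI form of the joule.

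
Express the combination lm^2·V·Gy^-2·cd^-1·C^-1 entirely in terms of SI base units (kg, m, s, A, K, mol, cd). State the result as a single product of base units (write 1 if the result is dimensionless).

kg·m⁻²·A⁻²·cd

lm = cd.
So lm² = cd².
V = kg·m²·s⁻³·A⁻¹.
Gy = m²·s⁻².
So Gy⁻² = m⁻⁴·s⁴.
C = s·A.
So C⁻¹ = s⁻¹·A⁻¹.
Combining: lm²·V·Gy⁻²·cd⁻¹·C⁻¹ = cd² · (kg·m²·s⁻³·A⁻¹) · (m⁻⁴·s⁴) · cd⁻¹ · (s⁻¹·A⁻¹) = kg·m⁻²·A⁻²·cd.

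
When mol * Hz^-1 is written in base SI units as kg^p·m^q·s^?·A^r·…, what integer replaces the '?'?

1

Hz = s⁻¹.
So Hz⁻¹ = s.
Combining: mol·Hz⁻¹ = mol · s = s·mol.
The exponent of s is 1.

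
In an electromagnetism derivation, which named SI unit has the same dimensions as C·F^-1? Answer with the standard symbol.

V

C = A·s = s·A (charge = current × time).
F = C/V (capacitance = charge per voltage),
    = A·s/(kg·m²·s⁻³·A⁻¹) (substituting C and V),
    = kg⁻¹·m⁻²·s⁴·A².
So F⁻¹ = kg·m²·s⁻⁴·A⁻².
Combining: C·F⁻¹ = (s·A) · (kg·m²·s⁻⁴·A⁻²) = kg·m²·s⁻³·A⁻¹.
kg·m²·s⁻³·A⁻¹ is the base-SI form of the volt.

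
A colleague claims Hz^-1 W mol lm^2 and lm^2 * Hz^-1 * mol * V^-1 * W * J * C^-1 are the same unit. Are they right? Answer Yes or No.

Left side:
  Hz = 1/s = s⁻¹ (frequency is cycles per second).
  So Hz⁻¹ = s.
  W = J/s (power = energy per time),
      = kg·m²·s⁻³.
  lm = cd·sr = cd (luminous flux; sr is dimensionless).
  So lm² = cd².
  Combining: Hz⁻¹·W·mol·lm² = s · (kg·m²·s⁻³) · mol · cd² = kg·m²·s⁻²·mol·cd².
Right side:
  lm = cd·sr = cd (luminous flux; sr is dimensionless).
  So lm² = cd².
  Hz = 1/s = s⁻¹ (frequency is cycles per second).
  So Hz⁻¹ = s.
  V = W/A (potential = power per current),
      = kg·m²·s⁻³·A⁻¹.
  So V⁻¹ = kg⁻¹·m⁻²·s³·A.
  W = J/s (power = energy per time),
      = kg·m²·s⁻³.
  J = N·m (work = force × distance),
      = kg·m²·s⁻².
  C = A·s = s·A (charge = current × time).
  So C⁻¹ = s⁻¹·A⁻¹.
  Combining: lm²·Hz⁻¹·mol·V⁻¹·W·J·C⁻¹ = cd² · s · mol · (kg⁻¹·m⁻²·s³·A) · (kg·m²·s⁻³) · (kg·m²·s⁻²) · (s⁻¹·A⁻¹) = kg·m²·s⁻²·mol·cd².
Both reduce to kg·m²·s⁻²·mol·cd².

Yes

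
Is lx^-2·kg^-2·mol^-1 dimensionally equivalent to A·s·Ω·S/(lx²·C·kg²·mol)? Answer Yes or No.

Yes

Left side:
  lx = lm/m² (illuminance = luminous flux per area),
      = m⁻²·cd.
  So lx⁻² = m⁴·cd⁻².
  Combining: lx⁻²·kg⁻²·mol⁻¹ = (m⁴·cd⁻²) · kg⁻² · mol⁻¹ = kg⁻²·m⁴·mol⁻¹·cd⁻².
Right side:
  lx = lm/m² (illuminance = luminous flux per area),
      = m⁻²·cd.
  So lx⁻² = m⁴·cd⁻².
  C = A·s = s·A (charge = current × time).
  So C⁻¹ = s⁻¹·A⁻¹.
  Ω = V/A (resistance = voltage per current),
      = kg·m²·s⁻³·A⁻².
  S = 1/Ω (conductance is reciprocal resistance),
      = kg⁻¹·m⁻²·s³·A².
  Combining: lx⁻²·C⁻¹·A·s·kg⁻²·Ω·S·mol⁻¹ = (m⁴·cd⁻²) · (s⁻¹·A⁻¹) · A · s · kg⁻² · (kg·m²·s⁻³·A⁻²) · (kg⁻¹·m⁻²·s³·A²) · mol⁻¹ = kg⁻²·m⁴·mol⁻¹·cd⁻².
Both reduce to kg⁻²·m⁴·mol⁻¹·cd⁻².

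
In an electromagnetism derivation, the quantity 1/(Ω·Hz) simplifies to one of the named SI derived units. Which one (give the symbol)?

F

Ω = kg·m²·s⁻³·A⁻².
So Ω⁻¹ = kg⁻¹·m⁻²·s³·A².
Hz = s⁻¹.
So Hz⁻¹ = s.
Combining: Ω⁻¹·Hz⁻¹ = (kg⁻¹·m⁻²·s³·A²) · s = kg⁻¹·m⁻²·s⁴·A².
kg⁻¹·m⁻²·s⁴·A² is the base-SI form of the farad.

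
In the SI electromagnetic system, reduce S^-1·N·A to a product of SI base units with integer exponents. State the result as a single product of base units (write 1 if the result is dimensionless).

S = 1/Ω (conductance is reciprocal resistance),
    = kg⁻¹·m⁻²·s³·A².
So S⁻¹ = kg·m²·s⁻³·A⁻².
N = kg·m/s² = kg·m·s⁻² (force = mass × acceleration).
Combining: S⁻¹·N·A = (kg·m²·s⁻³·A⁻²) · (kg·m·s⁻²) · A = kg²·m³·s⁻⁵·A⁻¹.

kg²·m³·s⁻⁵·A⁻¹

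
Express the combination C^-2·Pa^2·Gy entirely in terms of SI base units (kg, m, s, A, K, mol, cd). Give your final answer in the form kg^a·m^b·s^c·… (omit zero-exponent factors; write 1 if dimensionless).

kg²·s⁻⁸·A⁻²

C = A·s = s·A (charge = current × time).
So C⁻² = s⁻²·A⁻².
Pa = N/m² (pressure = force per area),
    = kg·m⁻¹·s⁻².
So Pa² = kg²·m⁻²·s⁻⁴.
Gy = J/kg (absorbed dose = energy per mass),
    = m²·s⁻².
Combining: C⁻²·Pa²·Gy = (s⁻²·A⁻²) · (kg²·m⁻²·s⁻⁴) · (m²·s⁻²) = kg²·s⁻⁸·A⁻².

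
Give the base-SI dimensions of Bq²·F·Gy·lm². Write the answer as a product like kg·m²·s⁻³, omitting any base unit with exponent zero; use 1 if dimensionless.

Bq = 1/s = s⁻¹ (activity is decays per second).
So Bq² = s⁻².
F = C/V (capacitance = charge per voltage),
    = A·s/(kg·m²·s⁻³·A⁻¹) (substituting C and V),
    = kg⁻¹·m⁻²·s⁴·A².
Gy = J/kg (absorbed dose = energy per mass),
    = m²·s⁻².
lm = cd·sr = cd (luminous flux; sr is dimensionless).
So lm² = cd².
Combining: Bq²·F·Gy·lm² = s⁻² · (kg⁻¹·m⁻²·s⁴·A²) · (m²·s⁻²) · cd² = kg⁻¹·A²·cd².

kg⁻¹·A²·cd²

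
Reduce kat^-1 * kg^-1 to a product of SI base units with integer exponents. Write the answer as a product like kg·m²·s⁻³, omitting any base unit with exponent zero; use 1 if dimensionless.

kg⁻¹·s·mol⁻¹

kat = mol/s = s⁻¹·mol (catalytic activity).
So kat⁻¹ = s·mol⁻¹.
Combining: kat⁻¹·kg⁻¹ = (s·mol⁻¹) · kg⁻¹ = kg⁻¹·s·mol⁻¹.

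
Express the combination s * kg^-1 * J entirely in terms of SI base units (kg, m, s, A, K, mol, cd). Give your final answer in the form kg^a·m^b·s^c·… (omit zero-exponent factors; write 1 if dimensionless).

J = N·m (work = force × distance),
    = kg·m²·s⁻².
Combining: s·kg⁻¹·J = s · kg⁻¹ · (kg·m²·s⁻²) = m²·s⁻¹.

m²·s⁻¹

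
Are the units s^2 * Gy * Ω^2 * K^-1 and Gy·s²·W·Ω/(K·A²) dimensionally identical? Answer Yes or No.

Left side:
  Gy = J/kg (absorbed dose = energy per mass),
      = m²·s⁻².
  Ω = V/A (resistance = voltage per current),
      = kg·m²·s⁻³·A⁻².
  So Ω² = kg²·m⁴·s⁻⁶·A⁻⁴.
  Combining: s²·Gy·Ω²·K⁻¹ = s² · (m²·s⁻²) · (kg²·m⁴·s⁻⁶·A⁻⁴) · K⁻¹ = kg²·m⁶·s⁻⁶·A⁻⁴·K⁻¹.
Right side:
  Gy = m²·s⁻².
  W = kg·m²·s⁻³.
  Ω = kg·m²·s⁻³·A⁻².
  Combining: Gy·K⁻¹·s²·A⁻²·W·Ω = (m²·s⁻²) · K⁻¹ · s² · A⁻² · (kg·m²·s⁻³) · (kg·m²·s⁻³·A⁻²) = kg²·m⁶·s⁻⁶·A⁻⁴·K⁻¹.
Both reduce to kg²·m⁶·s⁻⁶·A⁻⁴·K⁻¹.

Yes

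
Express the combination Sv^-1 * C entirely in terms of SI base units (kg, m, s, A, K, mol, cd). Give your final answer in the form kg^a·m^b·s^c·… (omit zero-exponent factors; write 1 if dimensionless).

Sv = J/kg (equivalent dose = energy per mass),
    = m²·s⁻².
So Sv⁻¹ = m⁻²·s².
C = A·s = s·A (charge = current × time).
Combining: Sv⁻¹·C = (m⁻²·s²) · (s·A) = m⁻²·s³·A.

m⁻²·s³·A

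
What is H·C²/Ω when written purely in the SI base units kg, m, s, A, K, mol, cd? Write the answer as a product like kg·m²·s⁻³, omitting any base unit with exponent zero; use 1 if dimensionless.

H = Wb/A (inductance = flux per current),
    = kg·m²·s⁻²·A⁻².
Ω = V/A (resistance = voltage per current),
    = kg·m²·s⁻³·A⁻².
So Ω⁻¹ = kg⁻¹·m⁻²·s³·A².
C = A·s = s·A (charge = current × time).
So C² = s²·A².
Combining: H·Ω⁻¹·C² = (kg·m²·s⁻²·A⁻²) · (kg⁻¹·m⁻²·s³·A²) · (s²·A²) = s³·A².

s³·A²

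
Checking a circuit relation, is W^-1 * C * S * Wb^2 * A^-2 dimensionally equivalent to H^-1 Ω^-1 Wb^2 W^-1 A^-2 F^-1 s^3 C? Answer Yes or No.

Left side:
  W = J/s (power = energy per time),
      = kg·m²·s⁻³.
  So W⁻¹ = kg⁻¹·m⁻²·s³.
  C = A·s = s·A (charge = current × time).
  S = 1/Ω (conductance is reciprocal resistance),
      = kg⁻¹·m⁻²·s³·A².
  Wb = V·s (flux: a volt is a weber per second),
      = kg·m²·s⁻²·A⁻¹.
  So Wb² = kg²·m⁴·s⁻⁴·A⁻².
  Combining: W⁻¹·C·S·Wb²·A⁻² = (kg⁻¹·m⁻²·s³) · (s·A) · (kg⁻¹·m⁻²·s³·A²) · (kg²·m⁴·s⁻⁴·A⁻²) · A⁻² = s³·A⁻¹.
Right side:
  H = kg·m²·s⁻²·A⁻².
  So H⁻¹ = kg⁻¹·m⁻²·s²·A².
  Ω = kg·m²·s⁻³·A⁻².
  So Ω⁻¹ = kg⁻¹·m⁻²·s³·A².
  Wb = kg·m²·s⁻²·A⁻¹.
  So Wb² = kg²·m⁴·s⁻⁴·A⁻².
  W = kg·m²·s⁻³.
  So W⁻¹ = kg⁻¹·m⁻²·s³.
  F = kg⁻¹·m⁻²·s⁴·A².
  So F⁻¹ = kg·m²·s⁻⁴·A⁻².
  C = s·A.
  Combining: H⁻¹·Ω⁻¹·Wb²·W⁻¹·A⁻²·F⁻¹·s³·C = (kg⁻¹·m⁻²·s²·A²) · (kg⁻¹·m⁻²·s³·A²) · (kg²·m⁴·s⁻⁴·A⁻²) · (kg⁻¹·m⁻²·s³) · A⁻² · (kg·m²·s⁻⁴·A⁻²) · s³ · (s·A) = s⁴·A⁻¹.
Left is s³·A⁻¹; right is s⁴·A⁻¹ — different.

No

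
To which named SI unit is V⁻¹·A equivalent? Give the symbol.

S

V = W/A (potential = power per current),
    = kg·m²·s⁻³·A⁻¹.
So V⁻¹ = kg⁻¹·m⁻²·s³·A.
Combining: V⁻¹·A = (kg⁻¹·m⁻²·s³·A) · A = kg⁻¹·m⁻²·s³·A².
kg⁻¹·m⁻²·s³·A² is the base-SI form of the siemens.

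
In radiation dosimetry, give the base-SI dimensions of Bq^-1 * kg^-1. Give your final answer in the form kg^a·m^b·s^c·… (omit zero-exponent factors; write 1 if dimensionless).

kg⁻¹·s

Bq = s⁻¹.
So Bq⁻¹ = s.
Combining: Bq⁻¹·kg⁻¹ = s · kg⁻¹ = kg⁻¹·s.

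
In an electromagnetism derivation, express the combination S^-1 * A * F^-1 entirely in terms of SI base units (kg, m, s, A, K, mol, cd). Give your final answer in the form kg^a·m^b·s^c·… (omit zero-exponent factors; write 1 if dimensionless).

kg²·m⁴·s⁻⁷·A⁻³

S = kg⁻¹·m⁻²·s³·A².
So S⁻¹ = kg·m²·s⁻³·A⁻².
F = kg⁻¹·m⁻²·s⁴·A².
So F⁻¹ = kg·m²·s⁻⁴·A⁻².
Combining: S⁻¹·A·F⁻¹ = (kg·m²·s⁻³·A⁻²) · A · (kg·m²·s⁻⁴·A⁻²) = kg²·m⁴·s⁻⁷·A⁻³.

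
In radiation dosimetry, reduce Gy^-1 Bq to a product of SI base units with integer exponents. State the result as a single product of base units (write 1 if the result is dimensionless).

Gy = J/kg (absorbed dose = energy per mass),
    = m²·s⁻².
So Gy⁻¹ = m⁻²·s².
Bq = 1/s = s⁻¹ (activity is decays per second).
Combining: Gy⁻¹·Bq = (m⁻²·s²) · s⁻¹ = m⁻²·s.

m⁻²·s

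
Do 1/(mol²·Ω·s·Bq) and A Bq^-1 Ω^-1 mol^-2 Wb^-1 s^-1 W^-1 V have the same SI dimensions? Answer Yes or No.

No

Left side:
  Ω = V/A (resistance = voltage per current),
      = kg·m²·s⁻³·A⁻².
  So Ω⁻¹ = kg⁻¹·m⁻²·s³·A².
  Bq = 1/s = s⁻¹ (activity is decays per second).
  So Bq⁻¹ = s.
  Combining: mol⁻²·Ω⁻¹·s⁻¹·Bq⁻¹ = mol⁻² · (kg⁻¹·m⁻²·s³·A²) · s⁻¹ · s = kg⁻¹·m⁻²·s³·A²·mol⁻².
Right side:
  Bq = 1/s = s⁻¹ (activity is decays per second).
  So Bq⁻¹ = s.
  Ω = V/A (resistance = voltage per current),
      = kg·m²·s⁻³·A⁻².
  So Ω⁻¹ = kg⁻¹·m⁻²·s³·A².
  Wb = V·s (flux: a volt is a weber per second),
      = kg·m²·s⁻²·A⁻¹.
  So Wb⁻¹ = kg⁻¹·m⁻²·s²·A.
  W = J/s (power = energy per time),
      = kg·m²·s⁻³.
  So W⁻¹ = kg⁻¹·m⁻²·s³.
  V = W/A (potential = power per current),
      = kg·m²·s⁻³·A⁻¹.
  Combining: A·Bq⁻¹·Ω⁻¹·mol⁻²·Wb⁻¹·s⁻¹·W⁻¹·V = A · s · (kg⁻¹·m⁻²·s³·A²) · mol⁻² · (kg⁻¹·m⁻²·s²·A) · s⁻¹ · (kg⁻¹·m⁻²·s³) · (kg·m²·s⁻³·A⁻¹) = kg⁻²·m⁻⁴·s⁵·A³·mol⁻².
Left is kg⁻¹·m⁻²·s³·A²·mol⁻²; right is kg⁻²·m⁻⁴·s⁵·A³·mol⁻² — different.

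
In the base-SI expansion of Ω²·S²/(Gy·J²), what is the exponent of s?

Ω = V/A (resistance = voltage per current),
    = kg·m²·s⁻³·A⁻².
So Ω² = kg²·m⁴·s⁻⁶·A⁻⁴.
S = 1/Ω (conductance is reciprocal resistance),
    = kg⁻¹·m⁻²·s³·A².
So S² = kg⁻²·m⁻⁴·s⁶·A⁴.
Gy = J/kg (absorbed dose = energy per mass),
    = m²·s⁻².
So Gy⁻¹ = m⁻²·s².
J = N·m (work = force × distance),
    = kg·m²·s⁻².
So J⁻² = kg⁻²·m⁻⁴·s⁴.
Combining: Ω²·S²·Gy⁻¹·J⁻² = (kg²·m⁴·s⁻⁶·A⁻⁴) · (kg⁻²·m⁻⁴·s⁶·A⁴) · (m⁻²·s²) · (kg⁻²·m⁻⁴·s⁴) = kg⁻²·m⁻⁶·s⁶.
The exponent of s is 6.

6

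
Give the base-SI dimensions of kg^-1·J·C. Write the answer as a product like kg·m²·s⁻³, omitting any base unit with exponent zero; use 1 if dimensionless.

m²·s⁻¹·A

J = N·m (work = force × distance),
    = kg·m²·s⁻².
C = A·s = s·A (charge = current × time).
Combining: kg⁻¹·J·C = kg⁻¹ · (kg·m²·s⁻²) · (s·A) = m²·s⁻¹·A.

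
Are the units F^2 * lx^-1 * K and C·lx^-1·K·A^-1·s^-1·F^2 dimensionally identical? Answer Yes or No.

Yes

Left side:
  F = C/V (capacitance = charge per voltage),
      = A·s/(kg·m²·s⁻³·A⁻¹) (substituting C and V),
      = kg⁻¹·m⁻²·s⁴·A².
  So F² = kg⁻²·m⁻⁴·s⁸·A⁴.
  lx = lm/m² (illuminance = luminous flux per area),
      = m⁻²·cd.
  So lx⁻¹ = m²·cd⁻¹.
  Combining: F²·lx⁻¹·K = (kg⁻²·m⁻⁴·s⁸·A⁴) · (m²·cd⁻¹) · K = kg⁻²·m⁻²·s⁸·A⁴·K·cd⁻¹.
Right side:
  C = A·s = s·A (charge = current × time).
  lx = lm/m² (illuminance = luminous flux per area),
      = m⁻²·cd.
  So lx⁻¹ = m²·cd⁻¹.
  F = C/V (capacitance = charge per voltage),
      = A·s/(kg·m²·s⁻³·A⁻¹) (substituting C and V),
      = kg⁻¹·m⁻²·s⁴·A².
  So F² = kg⁻²·m⁻⁴·s⁸·A⁴.
  Combining: C·lx⁻¹·K·A⁻¹·s⁻¹·F² = (s·A) · (m²·cd⁻¹) · K · A⁻¹ · s⁻¹ · (kg⁻²·m⁻⁴·s⁸·A⁴) = kg⁻²·m⁻²·s⁸·A⁴·K·cd⁻¹.
Both reduce to kg⁻²·m⁻²·s⁸·A⁴·K·cd⁻¹.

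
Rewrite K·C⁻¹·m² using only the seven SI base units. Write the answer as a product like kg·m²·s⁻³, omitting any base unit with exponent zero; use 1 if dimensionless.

m²·s⁻¹·A⁻¹·K

C = A·s = s·A (charge = current × time).
So C⁻¹ = s⁻¹·A⁻¹.
Combining: K·C⁻¹·m² = K · (s⁻¹·A⁻¹) · m² = m²·s⁻¹·A⁻¹·K.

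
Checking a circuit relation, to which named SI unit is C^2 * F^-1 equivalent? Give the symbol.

C = A·s = s·A (charge = current × time).
So C² = s²·A².
F = C/V (capacitance = charge per voltage),
    = A·s/(kg·m²·s⁻³·A⁻¹) (substituting C and V),
    = kg⁻¹·m⁻²·s⁴·A².
So F⁻¹ = kg·m²·s⁻⁴·A⁻².
Combining: C²·F⁻¹ = (s²·A²) · (kg·m²·s⁻⁴·A⁻²) = kg·m²·s⁻².
kg·m²·s⁻² is the base-SI form of the joule.

J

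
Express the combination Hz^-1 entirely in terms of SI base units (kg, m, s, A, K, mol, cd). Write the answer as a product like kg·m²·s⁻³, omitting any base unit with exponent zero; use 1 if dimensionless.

s

Hz = s⁻¹.
So Hz⁻¹ = s.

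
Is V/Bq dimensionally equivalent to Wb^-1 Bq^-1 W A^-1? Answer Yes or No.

No

Left side:
  V = kg·m²·s⁻³·A⁻¹.
  Bq = s⁻¹.
  So Bq⁻¹ = s.
  Combining: V·Bq⁻¹ = (kg·m²·s⁻³·A⁻¹) · s = kg·m²·s⁻²·A⁻¹.
Right side:
  Wb = kg·m²·s⁻²·A⁻¹.
  So Wb⁻¹ = kg⁻¹·m⁻²·s²·A.
  Bq = s⁻¹.
  So Bq⁻¹ = s.
  W = kg·m²·s⁻³.
  Combining: Wb⁻¹·Bq⁻¹·W·A⁻¹ = (kg⁻¹·m⁻²·s²·A) · s · (kg·m²·s⁻³) · A⁻¹ = 1.
Left is kg·m²·s⁻²·A⁻¹; right is 1 — different.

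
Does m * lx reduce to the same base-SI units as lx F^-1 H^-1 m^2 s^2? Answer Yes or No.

Left side:
  lx = lm/m² (illuminance = luminous flux per area),
      = m⁻²·cd.
  Combining: m·lx = m · (m⁻²·cd) = m⁻¹·cd.
Right side:
  lx = lm/m² (illuminance = luminous flux per area),
      = m⁻²·cd.
  F = C/V (capacitance = charge per voltage),
      = A·s/(kg·m²·s⁻³·A⁻¹) (substituting C and V),
      = kg⁻¹·m⁻²·s⁴·A².
  So F⁻¹ = kg·m²·s⁻⁴·A⁻².
  H = Wb/A (inductance = flux per current),
      = kg·m²·s⁻²·A⁻².
  So H⁻¹ = kg⁻¹·m⁻²·s²·A².
  Combining: lx·F⁻¹·H⁻¹·m²·s² = (m⁻²·cd) · (kg·m²·s⁻⁴·A⁻²) · (kg⁻¹·m⁻²·s²·A²) · m² · s² = cd.
Left is m⁻¹·cd; right is cd — different.

No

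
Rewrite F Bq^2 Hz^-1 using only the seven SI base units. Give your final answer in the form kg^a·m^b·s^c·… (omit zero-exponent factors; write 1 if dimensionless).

kg⁻¹·m⁻²·s³·A²

F = kg⁻¹·m⁻²·s⁴·A².
Bq = s⁻¹.
So Bq² = s⁻².
Hz = s⁻¹.
So Hz⁻¹ = s.
Combining: F·Bq²·Hz⁻¹ = (kg⁻¹·m⁻²·s⁴·A²) · s⁻² · s = kg⁻¹·m⁻²·s³·A².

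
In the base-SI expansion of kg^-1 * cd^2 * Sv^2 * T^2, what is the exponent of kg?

Sv = J/kg (equivalent dose = energy per mass),
    = m²·s⁻².
So Sv² = m⁴·s⁻⁴.
T = Wb/m² (flux density = flux per area),
    = kg·s⁻²·A⁻¹.
So T² = kg²·s⁻⁴·A⁻².
Combining: kg⁻¹·cd²·Sv²·T² = kg⁻¹ · cd² · (m⁴·s⁻⁴) · (kg²·s⁻⁴·A⁻²) = kg·m⁴·s⁻⁸·A⁻²·cd².
The exponent of kg is 1.

1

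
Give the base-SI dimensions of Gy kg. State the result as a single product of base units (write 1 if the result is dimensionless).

kg·m²·s⁻²

Gy = m²·s⁻².
Combining: Gy·kg = (m²·s⁻²) · kg = kg·m²·s⁻².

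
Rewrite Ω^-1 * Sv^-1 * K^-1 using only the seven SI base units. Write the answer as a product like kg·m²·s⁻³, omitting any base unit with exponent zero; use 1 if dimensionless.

Ω = V/A (resistance = voltage per current),
    = kg·m²·s⁻³·A⁻².
So Ω⁻¹ = kg⁻¹·m⁻²·s³·A².
Sv = J/kg (equivalent dose = energy per mass),
    = m²·s⁻².
So Sv⁻¹ = m⁻²·s².
Combining: Ω⁻¹·Sv⁻¹·K⁻¹ = (kg⁻¹·m⁻²·s³·A²) · (m⁻²·s²) · K⁻¹ = kg⁻¹·m⁻⁴·s⁵·A²·K⁻¹.

kg⁻¹·m⁻⁴·s⁵·A²·K⁻¹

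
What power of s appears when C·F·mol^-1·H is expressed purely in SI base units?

3

C = s·A.
F = kg⁻¹·m⁻²·s⁴·A².
H = kg·m²·s⁻²·A⁻².
Combining: C·F·mol⁻¹·H = (s·A) · (kg⁻¹·m⁻²·s⁴·A²) · mol⁻¹ · (kg·m²·s⁻²·A⁻²) = s³·A·mol⁻¹.
The exponent of s is 3.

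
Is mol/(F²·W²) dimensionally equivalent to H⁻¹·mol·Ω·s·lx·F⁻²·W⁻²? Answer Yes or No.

Left side:
  F = kg⁻¹·m⁻²·s⁴·A².
  So F⁻² = kg²·m⁴·s⁻⁸·A⁻⁴.
  W = kg·m²·s⁻³.
  So W⁻² = kg⁻²·m⁻⁴·s⁶.
  Combining: F⁻²·W⁻²·mol = (kg²·m⁴·s⁻⁸·A⁻⁴) · (kg⁻²·m⁻⁴·s⁶) · mol = s⁻²·A⁻⁴·mol.
Right side:
  H = kg·m²·s⁻²·A⁻².
  So H⁻¹ = kg⁻¹·m⁻²·s²·A².
  Ω = kg·m²·s⁻³·A⁻².
  lx = m⁻²·cd.
  F = kg⁻¹·m⁻²·s⁴·A².
  So F⁻² = kg²·m⁴·s⁻⁸·A⁻⁴.
  W = kg·m²·s⁻³.
  So W⁻² = kg⁻²·m⁻⁴·s⁶.
  Combining: H⁻¹·mol·Ω·s·lx·F⁻²·W⁻² = (kg⁻¹·m⁻²·s²·A²) · mol · (kg·m²·s⁻³·A⁻²) · s · (m⁻²·cd) · (kg²·m⁴·s⁻⁸·A⁻⁴) · (kg⁻²·m⁻⁴·s⁶) = m⁻²·s⁻²·A⁻⁴·mol·cd.
Left is s⁻²·A⁻⁴·mol; right is m⁻²·s⁻²·A⁻⁴·mol·cd — different.

No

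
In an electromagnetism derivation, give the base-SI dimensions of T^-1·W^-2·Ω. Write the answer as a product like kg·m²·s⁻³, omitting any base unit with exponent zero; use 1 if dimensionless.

kg⁻²·m⁻²·s⁵·A⁻¹

T = Wb/m² (flux density = flux per area),
    = kg·s⁻²·A⁻¹.
So T⁻¹ = kg⁻¹·s²·A.
W = J/s (power = energy per time),
    = kg·m²·s⁻³.
So W⁻² = kg⁻²·m⁻⁴·s⁶.
Ω = V/A (resistance = voltage per current),
    = kg·m²·s⁻³·A⁻².
Combining: T⁻¹·W⁻²·Ω = (kg⁻¹·s²·A) · (kg⁻²·m⁻⁴·s⁶) · (kg·m²·s⁻³·A⁻²) = kg⁻²·m⁻²·s⁵·A⁻¹.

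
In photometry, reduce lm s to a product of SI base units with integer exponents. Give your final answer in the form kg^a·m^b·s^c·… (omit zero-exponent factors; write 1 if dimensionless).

s·cd

lm = cd.
Combining: lm·s = cd · s = s·cd.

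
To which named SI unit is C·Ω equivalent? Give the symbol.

C = A·s = s·A (charge = current × time).
Ω = V/A (resistance = voltage per current),
    = kg·m²·s⁻³·A⁻².
Combining: C·Ω = (s·A) · (kg·m²·s⁻³·A⁻²) = kg·m²·s⁻²·A⁻¹.
kg·m²·s⁻²·A⁻¹ is the base-SI form of the weber.

Wb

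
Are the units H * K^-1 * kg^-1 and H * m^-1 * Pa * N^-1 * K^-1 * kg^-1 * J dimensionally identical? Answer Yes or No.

Left side:
  H = kg·m²·s⁻²·A⁻².
  Combining: H·K⁻¹·kg⁻¹ = (kg·m²·s⁻²·A⁻²) · K⁻¹ · kg⁻¹ = m²·s⁻²·A⁻²·K⁻¹.
Right side:
  H = Wb/A (inductance = flux per current),
      = kg·m²·s⁻²·A⁻².
  Pa = N/m² (pressure = force per area),
      = kg·m⁻¹·s⁻².
  N = kg·m/s² = kg·m·s⁻² (force = mass × acceleration).
  So N⁻¹ = kg⁻¹·m⁻¹·s².
  J = N·m (work = force × distance),
      = kg·m²·s⁻².
  Combining: H·m⁻¹·Pa·N⁻¹·K⁻¹·kg⁻¹·J = (kg·m²·s⁻²·A⁻²) · m⁻¹ · (kg·m⁻¹·s⁻²) · (kg⁻¹·m⁻¹·s²) · K⁻¹ · kg⁻¹ · (kg·m²·s⁻²) = kg·m·s⁻⁴·A⁻²·K⁻¹.
Left is m²·s⁻²·A⁻²·K⁻¹; right is kg·m·s⁻⁴·A⁻²·K⁻¹ — different.

No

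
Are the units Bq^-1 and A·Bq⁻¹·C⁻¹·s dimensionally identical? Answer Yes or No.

Left side:
  Bq = s⁻¹.
  So Bq⁻¹ = s.
Right side:
  Bq = s⁻¹.
  So Bq⁻¹ = s.
  C = s·A.
  So C⁻¹ = s⁻¹·A⁻¹.
  Combining: A·Bq⁻¹·C⁻¹·s = A · s · (s⁻¹·A⁻¹) · s = s.
Both reduce to s.

Yes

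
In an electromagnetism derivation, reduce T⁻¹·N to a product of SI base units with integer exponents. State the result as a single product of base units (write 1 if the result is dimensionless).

m·A

T = Wb/m² (flux density = flux per area),
    = kg·s⁻²·A⁻¹.
So T⁻¹ = kg⁻¹·s²·A.
N = kg·m/s² = kg·m·s⁻² (force = mass × acceleration).
Combining: T⁻¹·N = (kg⁻¹·s²·A) · (kg·m·s⁻²) = m·A.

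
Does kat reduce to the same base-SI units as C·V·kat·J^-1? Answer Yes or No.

Yes

Left side:
  kat = s⁻¹·mol.
Right side:
  C = s·A.
  V = kg·m²·s⁻³·A⁻¹.
  kat = s⁻¹·mol.
  J = kg·m²·s⁻².
  So J⁻¹ = kg⁻¹·m⁻²·s².
  Combining: C·V·kat·J⁻¹ = (s·A) · (kg·m²·s⁻³·A⁻¹) · (s⁻¹·mol) · (kg⁻¹·m⁻²·s²) = s⁻¹·mol.
Both reduce to s⁻¹·mol.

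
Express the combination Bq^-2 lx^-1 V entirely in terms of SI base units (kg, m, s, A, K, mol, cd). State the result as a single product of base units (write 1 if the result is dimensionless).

kg·m⁴·s⁻¹·A⁻¹·cd⁻¹

Bq = s⁻¹.
So Bq⁻² = s².
lx = m⁻²·cd.
So lx⁻¹ = m²·cd⁻¹.
V = kg·m²·s⁻³·A⁻¹.
Combining: Bq⁻²·lx⁻¹·V = s² · (m²·cd⁻¹) · (kg·m²·s⁻³·A⁻¹) = kg·m⁴·s⁻¹·A⁻¹·cd⁻¹.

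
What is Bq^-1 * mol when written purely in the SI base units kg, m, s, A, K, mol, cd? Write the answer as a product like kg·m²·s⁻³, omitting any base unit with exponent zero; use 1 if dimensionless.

Bq = 1/s = s⁻¹ (activity is decays per second).
So Bq⁻¹ = s.
Combining: Bq⁻¹·mol = s · mol = s·mol.

s·mol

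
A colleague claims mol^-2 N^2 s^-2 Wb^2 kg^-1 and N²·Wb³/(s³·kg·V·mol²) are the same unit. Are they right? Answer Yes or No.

Yes

Left side:
  N = kg·m/s² = kg·m·s⁻² (force = mass × acceleration).
  So N² = kg²·m²·s⁻⁴.
  Wb = V·s (flux: a volt is a weber per second),
      = kg·m²·s⁻²·A⁻¹.
  So Wb² = kg²·m⁴·s⁻⁴·A⁻².
  Combining: mol⁻²·N²·s⁻²·Wb²·kg⁻¹ = mol⁻² · (kg²·m²·s⁻⁴) · s⁻² · (kg²·m⁴·s⁻⁴·A⁻²) · kg⁻¹ = kg³·m⁶·s⁻¹⁰·A⁻²·mol⁻².
Right side:
  N = kg·m/s² = kg·m·s⁻² (force = mass × acceleration).
  So N² = kg²·m²·s⁻⁴.
  Wb = V·s (flux: a volt is a weber per second),
      = kg·m²·s⁻²·A⁻¹.
  So Wb³ = kg³·m⁶·s⁻⁶·A⁻³.
  V = W/A (potential = power per current),
      = kg·m²·s⁻³·A⁻¹.
  So V⁻¹ = kg⁻¹·m⁻²·s³·A.
  Combining: N²·s⁻³·kg⁻¹·Wb³·V⁻¹·mol⁻² = (kg²·m²·s⁻⁴) · s⁻³ · kg⁻¹ · (kg³·m⁶·s⁻⁶·A⁻³) · (kg⁻¹·m⁻²·s³·A) · mol⁻² = kg³·m⁶·s⁻¹⁰·A⁻²·mol⁻².
Both reduce to kg³·m⁶·s⁻¹⁰·A⁻²·mol⁻².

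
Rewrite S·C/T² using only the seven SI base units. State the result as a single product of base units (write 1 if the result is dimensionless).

kg⁻³·m⁻²·s⁸·A⁵

S = 1/Ω (conductance is reciprocal resistance),
    = kg⁻¹·m⁻²·s³·A².
C = A·s = s·A (charge = current × time).
T = Wb/m² (flux density = flux per area),
    = kg·s⁻²·A⁻¹.
So T⁻² = kg⁻²·s⁴·A².
Combining: S·C·T⁻² = (kg⁻¹·m⁻²·s³·A²) · (s·A) · (kg⁻²·s⁴·A²) = kg⁻³·m⁻²·s⁸·A⁵.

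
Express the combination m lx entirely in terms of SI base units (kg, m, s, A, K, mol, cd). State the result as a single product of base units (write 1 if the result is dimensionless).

lx = lm/m² (illuminance = luminous flux per area),
    = m⁻²·cd.
Combining: m·lx = m · (m⁻²·cd) = m⁻¹·cd.

m⁻¹·cd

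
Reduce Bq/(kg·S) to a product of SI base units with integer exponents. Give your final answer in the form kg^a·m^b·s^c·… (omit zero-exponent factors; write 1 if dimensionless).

m²·s⁻⁴·A⁻²

Bq = s⁻¹.
S = kg⁻¹·m⁻²·s³·A².
So S⁻¹ = kg·m²·s⁻³·A⁻².
Combining: kg⁻¹·Bq·S⁻¹ = kg⁻¹ · s⁻¹ · (kg·m²·s⁻³·A⁻²) = m²·s⁻⁴·A⁻².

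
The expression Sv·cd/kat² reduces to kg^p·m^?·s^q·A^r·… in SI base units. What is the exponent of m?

2

kat = mol/s = s⁻¹·mol (catalytic activity).
So kat⁻² = s²·mol⁻².
Sv = J/kg (equivalent dose = energy per mass),
    = m²·s⁻².
Combining: kat⁻²·Sv·cd = (s²·mol⁻²) · (m²·s⁻²) · cd = m²·mol⁻²·cd.
The exponent of m is 2.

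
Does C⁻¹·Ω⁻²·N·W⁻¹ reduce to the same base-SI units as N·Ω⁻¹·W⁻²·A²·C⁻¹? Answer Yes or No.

Left side:
  C = A·s = s·A (charge = current × time).
  So C⁻¹ = s⁻¹·A⁻¹.
  Ω = V/A (resistance = voltage per current),
      = kg·m²·s⁻³·A⁻².
  So Ω⁻² = kg⁻²·m⁻⁴·s⁶·A⁴.
  N = kg·m/s² = kg·m·s⁻² (force = mass × acceleration).
  W = J/s (power = energy per time),
      = kg·m²·s⁻³.
  So W⁻¹ = kg⁻¹·m⁻²·s³.
  Combining: C⁻¹·Ω⁻²·N·W⁻¹ = (s⁻¹·A⁻¹) · (kg⁻²·m⁻⁴·s⁶·A⁴) · (kg·m·s⁻²) · (kg⁻¹·m⁻²·s³) = kg⁻²·m⁻⁵·s⁶·A³.
Right side:
  N = kg·m·s⁻².
  Ω = kg·m²·s⁻³·A⁻².
  So Ω⁻¹ = kg⁻¹·m⁻²·s³·A².
  W = kg·m²·s⁻³.
  So W⁻² = kg⁻²·m⁻⁴·s⁶.
  C = s·A.
  So C⁻¹ = s⁻¹·A⁻¹.
  Combining: N·Ω⁻¹·W⁻²·A²·C⁻¹ = (kg·m·s⁻²) · (kg⁻¹·m⁻²·s³·A²) · (kg⁻²·m⁻⁴·s⁶) · A² · (s⁻¹·A⁻¹) = kg⁻²·m⁻⁵·s⁶·A³.
Both reduce to kg⁻²·m⁻⁵·s⁶·A³.

Yes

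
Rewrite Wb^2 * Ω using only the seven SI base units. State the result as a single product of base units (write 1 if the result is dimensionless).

kg³·m⁶·s⁻⁷·A⁻⁴

Wb = kg·m²·s⁻²·A⁻¹.
So Wb² = kg²·m⁴·s⁻⁴·A⁻².
Ω = kg·m²·s⁻³·A⁻².
Combining: Wb²·Ω = (kg²·m⁴·s⁻⁴·A⁻²) · (kg·m²·s⁻³·A⁻²) = kg³·m⁶·s⁻⁷·A⁻⁴.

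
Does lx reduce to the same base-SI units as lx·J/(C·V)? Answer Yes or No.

Yes

Left side:
  lx = m⁻²·cd.
Right side:
  lx = m⁻²·cd.
  C = s·A.
  So C⁻¹ = s⁻¹·A⁻¹.
  V = kg·m²·s⁻³·A⁻¹.
  So V⁻¹ = kg⁻¹·m⁻²·s³·A.
  J = kg·m²·s⁻².
  Combining: lx·C⁻¹·V⁻¹·J = (m⁻²·cd) · (s⁻¹·A⁻¹) · (kg⁻¹·m⁻²·s³·A) · (kg·m²·s⁻²) = m⁻²·cd.
Both reduce to m⁻²·cd.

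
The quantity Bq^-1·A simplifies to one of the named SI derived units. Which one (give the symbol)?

C

Bq = 1/s = s⁻¹ (activity is decays per second).
So Bq⁻¹ = s.
Combining: Bq⁻¹·A = s · A = s·A.
s·A is the base-SI form of the coulomb.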